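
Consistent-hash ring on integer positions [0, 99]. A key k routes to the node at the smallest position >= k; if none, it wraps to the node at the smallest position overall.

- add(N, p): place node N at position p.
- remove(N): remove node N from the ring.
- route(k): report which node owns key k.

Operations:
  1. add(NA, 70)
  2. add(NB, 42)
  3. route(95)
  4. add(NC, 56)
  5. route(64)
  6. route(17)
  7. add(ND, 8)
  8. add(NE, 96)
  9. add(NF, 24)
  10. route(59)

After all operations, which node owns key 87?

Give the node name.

Op 1: add NA@70 -> ring=[70:NA]
Op 2: add NB@42 -> ring=[42:NB,70:NA]
Op 3: route key 95: none >= 95, wrap to smallest pos 42 -> NB
Op 4: add NC@56 -> ring=[42:NB,56:NC,70:NA]
Op 5: route key 64: smallest pos >= 64 is 70 -> NA
Op 6: route key 17: smallest pos >= 17 is 42 -> NB
Op 7: add ND@8 -> ring=[8:ND,42:NB,56:NC,70:NA]
Op 8: add NE@96 -> ring=[8:ND,42:NB,56:NC,70:NA,96:NE]
Op 9: add NF@24 -> ring=[8:ND,24:NF,42:NB,56:NC,70:NA,96:NE]
Op 10: route key 59: smallest pos >= 59 is 70 -> NA
Final route key 87: smallest pos >= 87 is 96 -> NE

Answer: NE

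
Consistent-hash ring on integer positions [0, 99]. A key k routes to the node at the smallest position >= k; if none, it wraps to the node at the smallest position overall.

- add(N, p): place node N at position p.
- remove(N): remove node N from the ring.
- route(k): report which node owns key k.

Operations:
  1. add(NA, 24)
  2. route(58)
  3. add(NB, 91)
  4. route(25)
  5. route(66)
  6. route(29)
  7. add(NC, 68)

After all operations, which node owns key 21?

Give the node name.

Op 1: add NA@24 -> ring=[24:NA]
Op 2: route key 58: none >= 58, wrap to smallest pos 24 -> NA
Op 3: add NB@91 -> ring=[24:NA,91:NB]
Op 4: route key 25: smallest pos >= 25 is 91 -> NB
Op 5: route key 66: smallest pos >= 66 is 91 -> NB
Op 6: route key 29: smallest pos >= 29 is 91 -> NB
Op 7: add NC@68 -> ring=[24:NA,68:NC,91:NB]
Final route key 21: smallest pos >= 21 is 24 -> NA

Answer: NA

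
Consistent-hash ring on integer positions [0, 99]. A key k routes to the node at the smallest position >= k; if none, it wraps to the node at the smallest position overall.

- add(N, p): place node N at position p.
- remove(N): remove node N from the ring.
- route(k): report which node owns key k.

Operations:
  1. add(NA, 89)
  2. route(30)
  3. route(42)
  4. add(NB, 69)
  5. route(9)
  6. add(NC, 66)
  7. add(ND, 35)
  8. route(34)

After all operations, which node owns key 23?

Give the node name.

Answer: ND

Derivation:
Op 1: add NA@89 -> ring=[89:NA]
Op 2: route key 30: smallest pos >= 30 is 89 -> NA
Op 3: route key 42: smallest pos >= 42 is 89 -> NA
Op 4: add NB@69 -> ring=[69:NB,89:NA]
Op 5: route key 9: smallest pos >= 9 is 69 -> NB
Op 6: add NC@66 -> ring=[66:NC,69:NB,89:NA]
Op 7: add ND@35 -> ring=[35:ND,66:NC,69:NB,89:NA]
Op 8: route key 34: smallest pos >= 34 is 35 -> ND
Final route key 23: smallest pos >= 23 is 35 -> ND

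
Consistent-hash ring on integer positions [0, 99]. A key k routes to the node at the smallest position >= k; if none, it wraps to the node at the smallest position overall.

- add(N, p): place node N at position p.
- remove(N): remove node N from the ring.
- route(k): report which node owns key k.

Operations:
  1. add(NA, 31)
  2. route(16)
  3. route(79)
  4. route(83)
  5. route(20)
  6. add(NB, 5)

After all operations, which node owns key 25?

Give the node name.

Answer: NA

Derivation:
Op 1: add NA@31 -> ring=[31:NA]
Op 2: route key 16: smallest pos >= 16 is 31 -> NA
Op 3: route key 79: none >= 79, wrap to smallest pos 31 -> NA
Op 4: route key 83: none >= 83, wrap to smallest pos 31 -> NA
Op 5: route key 20: smallest pos >= 20 is 31 -> NA
Op 6: add NB@5 -> ring=[5:NB,31:NA]
Final route key 25: smallest pos >= 25 is 31 -> NA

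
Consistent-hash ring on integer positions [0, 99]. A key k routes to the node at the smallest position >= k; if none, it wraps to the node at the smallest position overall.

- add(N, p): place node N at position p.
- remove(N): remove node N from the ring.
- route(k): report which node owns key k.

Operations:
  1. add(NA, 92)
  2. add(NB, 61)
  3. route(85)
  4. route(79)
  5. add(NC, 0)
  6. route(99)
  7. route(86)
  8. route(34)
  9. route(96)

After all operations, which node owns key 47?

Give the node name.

Op 1: add NA@92 -> ring=[92:NA]
Op 2: add NB@61 -> ring=[61:NB,92:NA]
Op 3: route key 85: smallest pos >= 85 is 92 -> NA
Op 4: route key 79: smallest pos >= 79 is 92 -> NA
Op 5: add NC@0 -> ring=[0:NC,61:NB,92:NA]
Op 6: route key 99: none >= 99, wrap to smallest pos 0 -> NC
Op 7: route key 86: smallest pos >= 86 is 92 -> NA
Op 8: route key 34: smallest pos >= 34 is 61 -> NB
Op 9: route key 96: none >= 96, wrap to smallest pos 0 -> NC
Final route key 47: smallest pos >= 47 is 61 -> NB

Answer: NB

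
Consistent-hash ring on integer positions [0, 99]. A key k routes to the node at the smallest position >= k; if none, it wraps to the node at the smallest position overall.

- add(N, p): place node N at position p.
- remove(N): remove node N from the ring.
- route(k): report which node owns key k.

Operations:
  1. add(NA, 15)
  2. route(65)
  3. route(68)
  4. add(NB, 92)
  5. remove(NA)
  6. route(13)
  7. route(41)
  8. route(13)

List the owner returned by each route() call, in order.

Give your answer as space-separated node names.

Answer: NA NA NB NB NB

Derivation:
Op 1: add NA@15 -> ring=[15:NA]
Op 2: route key 65: none >= 65, wrap to smallest pos 15 -> NA
Op 3: route key 68: none >= 68, wrap to smallest pos 15 -> NA
Op 4: add NB@92 -> ring=[15:NA,92:NB]
Op 5: remove NA -> ring=[92:NB]
Op 6: route key 13: smallest pos >= 13 is 92 -> NB
Op 7: route key 41: smallest pos >= 41 is 92 -> NB
Op 8: route key 13: smallest pos >= 13 is 92 -> NB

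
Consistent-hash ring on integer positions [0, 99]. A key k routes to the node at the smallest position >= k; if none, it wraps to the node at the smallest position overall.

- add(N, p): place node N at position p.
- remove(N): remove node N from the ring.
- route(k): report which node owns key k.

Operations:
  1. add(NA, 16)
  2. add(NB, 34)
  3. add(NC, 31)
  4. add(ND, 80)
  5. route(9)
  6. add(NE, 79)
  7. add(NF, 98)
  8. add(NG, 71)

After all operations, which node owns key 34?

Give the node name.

Answer: NB

Derivation:
Op 1: add NA@16 -> ring=[16:NA]
Op 2: add NB@34 -> ring=[16:NA,34:NB]
Op 3: add NC@31 -> ring=[16:NA,31:NC,34:NB]
Op 4: add ND@80 -> ring=[16:NA,31:NC,34:NB,80:ND]
Op 5: route key 9: smallest pos >= 9 is 16 -> NA
Op 6: add NE@79 -> ring=[16:NA,31:NC,34:NB,79:NE,80:ND]
Op 7: add NF@98 -> ring=[16:NA,31:NC,34:NB,79:NE,80:ND,98:NF]
Op 8: add NG@71 -> ring=[16:NA,31:NC,34:NB,71:NG,79:NE,80:ND,98:NF]
Final route key 34: smallest pos >= 34 is 34 -> NB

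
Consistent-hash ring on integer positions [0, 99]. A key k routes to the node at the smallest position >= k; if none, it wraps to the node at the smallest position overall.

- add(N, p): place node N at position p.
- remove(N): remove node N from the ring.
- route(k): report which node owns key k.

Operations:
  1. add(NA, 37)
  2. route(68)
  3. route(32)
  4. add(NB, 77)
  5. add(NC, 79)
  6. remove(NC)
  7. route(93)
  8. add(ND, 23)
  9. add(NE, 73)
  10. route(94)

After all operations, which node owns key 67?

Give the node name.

Op 1: add NA@37 -> ring=[37:NA]
Op 2: route key 68: none >= 68, wrap to smallest pos 37 -> NA
Op 3: route key 32: smallest pos >= 32 is 37 -> NA
Op 4: add NB@77 -> ring=[37:NA,77:NB]
Op 5: add NC@79 -> ring=[37:NA,77:NB,79:NC]
Op 6: remove NC -> ring=[37:NA,77:NB]
Op 7: route key 93: none >= 93, wrap to smallest pos 37 -> NA
Op 8: add ND@23 -> ring=[23:ND,37:NA,77:NB]
Op 9: add NE@73 -> ring=[23:ND,37:NA,73:NE,77:NB]
Op 10: route key 94: none >= 94, wrap to smallest pos 23 -> ND
Final route key 67: smallest pos >= 67 is 73 -> NE

Answer: NE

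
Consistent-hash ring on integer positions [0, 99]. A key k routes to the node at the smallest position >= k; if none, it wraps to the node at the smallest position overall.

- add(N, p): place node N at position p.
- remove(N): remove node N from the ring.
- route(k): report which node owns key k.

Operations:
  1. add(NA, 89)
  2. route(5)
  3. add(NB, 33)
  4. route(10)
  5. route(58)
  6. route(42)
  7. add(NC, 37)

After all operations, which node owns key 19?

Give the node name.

Answer: NB

Derivation:
Op 1: add NA@89 -> ring=[89:NA]
Op 2: route key 5: smallest pos >= 5 is 89 -> NA
Op 3: add NB@33 -> ring=[33:NB,89:NA]
Op 4: route key 10: smallest pos >= 10 is 33 -> NB
Op 5: route key 58: smallest pos >= 58 is 89 -> NA
Op 6: route key 42: smallest pos >= 42 is 89 -> NA
Op 7: add NC@37 -> ring=[33:NB,37:NC,89:NA]
Final route key 19: smallest pos >= 19 is 33 -> NB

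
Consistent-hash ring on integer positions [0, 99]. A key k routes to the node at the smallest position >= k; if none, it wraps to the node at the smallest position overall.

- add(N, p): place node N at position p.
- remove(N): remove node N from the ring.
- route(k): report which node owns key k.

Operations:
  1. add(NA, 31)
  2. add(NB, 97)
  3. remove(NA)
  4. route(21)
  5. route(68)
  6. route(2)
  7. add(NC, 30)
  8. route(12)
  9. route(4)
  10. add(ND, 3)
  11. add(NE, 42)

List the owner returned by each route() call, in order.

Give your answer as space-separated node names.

Answer: NB NB NB NC NC

Derivation:
Op 1: add NA@31 -> ring=[31:NA]
Op 2: add NB@97 -> ring=[31:NA,97:NB]
Op 3: remove NA -> ring=[97:NB]
Op 4: route key 21: smallest pos >= 21 is 97 -> NB
Op 5: route key 68: smallest pos >= 68 is 97 -> NB
Op 6: route key 2: smallest pos >= 2 is 97 -> NB
Op 7: add NC@30 -> ring=[30:NC,97:NB]
Op 8: route key 12: smallest pos >= 12 is 30 -> NC
Op 9: route key 4: smallest pos >= 4 is 30 -> NC
Op 10: add ND@3 -> ring=[3:ND,30:NC,97:NB]
Op 11: add NE@42 -> ring=[3:ND,30:NC,42:NE,97:NB]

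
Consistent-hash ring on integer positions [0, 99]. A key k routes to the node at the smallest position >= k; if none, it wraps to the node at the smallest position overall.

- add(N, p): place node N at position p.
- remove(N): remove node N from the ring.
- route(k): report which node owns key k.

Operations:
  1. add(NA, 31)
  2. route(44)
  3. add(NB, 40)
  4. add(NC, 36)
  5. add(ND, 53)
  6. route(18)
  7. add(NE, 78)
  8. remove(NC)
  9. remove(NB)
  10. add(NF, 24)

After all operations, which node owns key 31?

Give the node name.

Answer: NA

Derivation:
Op 1: add NA@31 -> ring=[31:NA]
Op 2: route key 44: none >= 44, wrap to smallest pos 31 -> NA
Op 3: add NB@40 -> ring=[31:NA,40:NB]
Op 4: add NC@36 -> ring=[31:NA,36:NC,40:NB]
Op 5: add ND@53 -> ring=[31:NA,36:NC,40:NB,53:ND]
Op 6: route key 18: smallest pos >= 18 is 31 -> NA
Op 7: add NE@78 -> ring=[31:NA,36:NC,40:NB,53:ND,78:NE]
Op 8: remove NC -> ring=[31:NA,40:NB,53:ND,78:NE]
Op 9: remove NB -> ring=[31:NA,53:ND,78:NE]
Op 10: add NF@24 -> ring=[24:NF,31:NA,53:ND,78:NE]
Final route key 31: smallest pos >= 31 is 31 -> NA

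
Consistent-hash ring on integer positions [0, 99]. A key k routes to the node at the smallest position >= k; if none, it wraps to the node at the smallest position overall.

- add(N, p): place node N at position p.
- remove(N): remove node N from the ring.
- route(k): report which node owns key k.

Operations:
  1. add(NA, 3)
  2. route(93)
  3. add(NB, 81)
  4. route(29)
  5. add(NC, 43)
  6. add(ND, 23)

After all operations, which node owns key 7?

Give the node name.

Op 1: add NA@3 -> ring=[3:NA]
Op 2: route key 93: none >= 93, wrap to smallest pos 3 -> NA
Op 3: add NB@81 -> ring=[3:NA,81:NB]
Op 4: route key 29: smallest pos >= 29 is 81 -> NB
Op 5: add NC@43 -> ring=[3:NA,43:NC,81:NB]
Op 6: add ND@23 -> ring=[3:NA,23:ND,43:NC,81:NB]
Final route key 7: smallest pos >= 7 is 23 -> ND

Answer: ND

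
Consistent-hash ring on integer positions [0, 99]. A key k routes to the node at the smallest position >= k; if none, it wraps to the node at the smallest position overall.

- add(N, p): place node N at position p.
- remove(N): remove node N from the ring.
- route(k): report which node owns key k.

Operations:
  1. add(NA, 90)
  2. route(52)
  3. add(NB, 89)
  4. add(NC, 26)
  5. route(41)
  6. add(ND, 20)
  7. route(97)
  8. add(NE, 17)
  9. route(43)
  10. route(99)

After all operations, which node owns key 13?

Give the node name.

Op 1: add NA@90 -> ring=[90:NA]
Op 2: route key 52: smallest pos >= 52 is 90 -> NA
Op 3: add NB@89 -> ring=[89:NB,90:NA]
Op 4: add NC@26 -> ring=[26:NC,89:NB,90:NA]
Op 5: route key 41: smallest pos >= 41 is 89 -> NB
Op 6: add ND@20 -> ring=[20:ND,26:NC,89:NB,90:NA]
Op 7: route key 97: none >= 97, wrap to smallest pos 20 -> ND
Op 8: add NE@17 -> ring=[17:NE,20:ND,26:NC,89:NB,90:NA]
Op 9: route key 43: smallest pos >= 43 is 89 -> NB
Op 10: route key 99: none >= 99, wrap to smallest pos 17 -> NE
Final route key 13: smallest pos >= 13 is 17 -> NE

Answer: NE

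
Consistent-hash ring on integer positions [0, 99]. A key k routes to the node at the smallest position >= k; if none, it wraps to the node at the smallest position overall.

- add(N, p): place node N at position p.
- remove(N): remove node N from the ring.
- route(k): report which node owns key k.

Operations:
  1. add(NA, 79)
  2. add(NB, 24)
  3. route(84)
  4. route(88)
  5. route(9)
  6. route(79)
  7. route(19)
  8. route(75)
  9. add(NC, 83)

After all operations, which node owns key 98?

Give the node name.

Answer: NB

Derivation:
Op 1: add NA@79 -> ring=[79:NA]
Op 2: add NB@24 -> ring=[24:NB,79:NA]
Op 3: route key 84: none >= 84, wrap to smallest pos 24 -> NB
Op 4: route key 88: none >= 88, wrap to smallest pos 24 -> NB
Op 5: route key 9: smallest pos >= 9 is 24 -> NB
Op 6: route key 79: smallest pos >= 79 is 79 -> NA
Op 7: route key 19: smallest pos >= 19 is 24 -> NB
Op 8: route key 75: smallest pos >= 75 is 79 -> NA
Op 9: add NC@83 -> ring=[24:NB,79:NA,83:NC]
Final route key 98: none >= 98, wrap to smallest pos 24 -> NB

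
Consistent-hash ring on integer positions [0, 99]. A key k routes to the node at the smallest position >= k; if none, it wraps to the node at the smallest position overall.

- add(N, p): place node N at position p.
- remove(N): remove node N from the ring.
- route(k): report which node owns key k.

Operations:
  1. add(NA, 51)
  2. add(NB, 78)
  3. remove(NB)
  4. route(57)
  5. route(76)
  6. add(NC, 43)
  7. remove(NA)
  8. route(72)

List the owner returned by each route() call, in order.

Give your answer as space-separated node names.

Op 1: add NA@51 -> ring=[51:NA]
Op 2: add NB@78 -> ring=[51:NA,78:NB]
Op 3: remove NB -> ring=[51:NA]
Op 4: route key 57: none >= 57, wrap to smallest pos 51 -> NA
Op 5: route key 76: none >= 76, wrap to smallest pos 51 -> NA
Op 6: add NC@43 -> ring=[43:NC,51:NA]
Op 7: remove NA -> ring=[43:NC]
Op 8: route key 72: none >= 72, wrap to smallest pos 43 -> NC

Answer: NA NA NC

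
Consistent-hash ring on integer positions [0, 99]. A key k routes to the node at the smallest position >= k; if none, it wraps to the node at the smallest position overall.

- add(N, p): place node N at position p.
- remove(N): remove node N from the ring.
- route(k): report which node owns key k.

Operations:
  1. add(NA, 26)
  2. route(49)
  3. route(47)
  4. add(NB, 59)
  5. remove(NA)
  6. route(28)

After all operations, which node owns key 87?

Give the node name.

Op 1: add NA@26 -> ring=[26:NA]
Op 2: route key 49: none >= 49, wrap to smallest pos 26 -> NA
Op 3: route key 47: none >= 47, wrap to smallest pos 26 -> NA
Op 4: add NB@59 -> ring=[26:NA,59:NB]
Op 5: remove NA -> ring=[59:NB]
Op 6: route key 28: smallest pos >= 28 is 59 -> NB
Final route key 87: none >= 87, wrap to smallest pos 59 -> NB

Answer: NB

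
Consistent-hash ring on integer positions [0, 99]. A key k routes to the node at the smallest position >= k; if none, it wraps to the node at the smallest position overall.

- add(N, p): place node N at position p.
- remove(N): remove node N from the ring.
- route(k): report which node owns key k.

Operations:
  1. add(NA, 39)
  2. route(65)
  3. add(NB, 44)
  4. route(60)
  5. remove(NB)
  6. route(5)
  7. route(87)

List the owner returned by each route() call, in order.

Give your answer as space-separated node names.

Op 1: add NA@39 -> ring=[39:NA]
Op 2: route key 65: none >= 65, wrap to smallest pos 39 -> NA
Op 3: add NB@44 -> ring=[39:NA,44:NB]
Op 4: route key 60: none >= 60, wrap to smallest pos 39 -> NA
Op 5: remove NB -> ring=[39:NA]
Op 6: route key 5: smallest pos >= 5 is 39 -> NA
Op 7: route key 87: none >= 87, wrap to smallest pos 39 -> NA

Answer: NA NA NA NA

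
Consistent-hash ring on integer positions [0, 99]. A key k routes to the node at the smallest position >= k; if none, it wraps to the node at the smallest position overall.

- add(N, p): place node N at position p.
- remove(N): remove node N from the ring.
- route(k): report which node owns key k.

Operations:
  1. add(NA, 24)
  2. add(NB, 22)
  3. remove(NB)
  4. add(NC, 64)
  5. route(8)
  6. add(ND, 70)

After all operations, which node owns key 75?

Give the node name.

Op 1: add NA@24 -> ring=[24:NA]
Op 2: add NB@22 -> ring=[22:NB,24:NA]
Op 3: remove NB -> ring=[24:NA]
Op 4: add NC@64 -> ring=[24:NA,64:NC]
Op 5: route key 8: smallest pos >= 8 is 24 -> NA
Op 6: add ND@70 -> ring=[24:NA,64:NC,70:ND]
Final route key 75: none >= 75, wrap to smallest pos 24 -> NA

Answer: NA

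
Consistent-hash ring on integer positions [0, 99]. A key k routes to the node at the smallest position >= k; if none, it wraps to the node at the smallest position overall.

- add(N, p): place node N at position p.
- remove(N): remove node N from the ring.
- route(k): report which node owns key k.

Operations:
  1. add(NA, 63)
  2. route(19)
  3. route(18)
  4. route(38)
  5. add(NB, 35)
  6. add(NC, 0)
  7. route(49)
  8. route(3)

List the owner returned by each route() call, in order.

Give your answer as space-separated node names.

Answer: NA NA NA NA NB

Derivation:
Op 1: add NA@63 -> ring=[63:NA]
Op 2: route key 19: smallest pos >= 19 is 63 -> NA
Op 3: route key 18: smallest pos >= 18 is 63 -> NA
Op 4: route key 38: smallest pos >= 38 is 63 -> NA
Op 5: add NB@35 -> ring=[35:NB,63:NA]
Op 6: add NC@0 -> ring=[0:NC,35:NB,63:NA]
Op 7: route key 49: smallest pos >= 49 is 63 -> NA
Op 8: route key 3: smallest pos >= 3 is 35 -> NB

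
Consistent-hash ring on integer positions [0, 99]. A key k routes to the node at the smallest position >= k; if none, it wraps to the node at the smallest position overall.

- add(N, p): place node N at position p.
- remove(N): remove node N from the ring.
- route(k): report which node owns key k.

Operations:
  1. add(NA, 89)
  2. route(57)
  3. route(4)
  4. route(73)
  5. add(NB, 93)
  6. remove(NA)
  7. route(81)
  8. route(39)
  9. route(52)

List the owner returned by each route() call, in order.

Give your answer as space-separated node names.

Answer: NA NA NA NB NB NB

Derivation:
Op 1: add NA@89 -> ring=[89:NA]
Op 2: route key 57: smallest pos >= 57 is 89 -> NA
Op 3: route key 4: smallest pos >= 4 is 89 -> NA
Op 4: route key 73: smallest pos >= 73 is 89 -> NA
Op 5: add NB@93 -> ring=[89:NA,93:NB]
Op 6: remove NA -> ring=[93:NB]
Op 7: route key 81: smallest pos >= 81 is 93 -> NB
Op 8: route key 39: smallest pos >= 39 is 93 -> NB
Op 9: route key 52: smallest pos >= 52 is 93 -> NB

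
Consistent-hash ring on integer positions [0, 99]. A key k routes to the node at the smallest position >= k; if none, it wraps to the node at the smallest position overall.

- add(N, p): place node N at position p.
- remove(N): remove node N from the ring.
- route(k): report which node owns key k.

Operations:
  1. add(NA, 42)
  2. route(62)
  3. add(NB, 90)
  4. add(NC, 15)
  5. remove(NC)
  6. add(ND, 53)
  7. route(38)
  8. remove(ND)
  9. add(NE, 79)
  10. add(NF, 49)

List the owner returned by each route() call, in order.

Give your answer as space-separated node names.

Op 1: add NA@42 -> ring=[42:NA]
Op 2: route key 62: none >= 62, wrap to smallest pos 42 -> NA
Op 3: add NB@90 -> ring=[42:NA,90:NB]
Op 4: add NC@15 -> ring=[15:NC,42:NA,90:NB]
Op 5: remove NC -> ring=[42:NA,90:NB]
Op 6: add ND@53 -> ring=[42:NA,53:ND,90:NB]
Op 7: route key 38: smallest pos >= 38 is 42 -> NA
Op 8: remove ND -> ring=[42:NA,90:NB]
Op 9: add NE@79 -> ring=[42:NA,79:NE,90:NB]
Op 10: add NF@49 -> ring=[42:NA,49:NF,79:NE,90:NB]

Answer: NA NA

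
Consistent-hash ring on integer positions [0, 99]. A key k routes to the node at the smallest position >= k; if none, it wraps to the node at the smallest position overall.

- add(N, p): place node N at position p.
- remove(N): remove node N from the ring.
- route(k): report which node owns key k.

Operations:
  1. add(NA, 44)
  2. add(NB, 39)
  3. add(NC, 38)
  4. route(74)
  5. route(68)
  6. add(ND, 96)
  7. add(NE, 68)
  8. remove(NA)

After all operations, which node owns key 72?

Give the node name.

Answer: ND

Derivation:
Op 1: add NA@44 -> ring=[44:NA]
Op 2: add NB@39 -> ring=[39:NB,44:NA]
Op 3: add NC@38 -> ring=[38:NC,39:NB,44:NA]
Op 4: route key 74: none >= 74, wrap to smallest pos 38 -> NC
Op 5: route key 68: none >= 68, wrap to smallest pos 38 -> NC
Op 6: add ND@96 -> ring=[38:NC,39:NB,44:NA,96:ND]
Op 7: add NE@68 -> ring=[38:NC,39:NB,44:NA,68:NE,96:ND]
Op 8: remove NA -> ring=[38:NC,39:NB,68:NE,96:ND]
Final route key 72: smallest pos >= 72 is 96 -> ND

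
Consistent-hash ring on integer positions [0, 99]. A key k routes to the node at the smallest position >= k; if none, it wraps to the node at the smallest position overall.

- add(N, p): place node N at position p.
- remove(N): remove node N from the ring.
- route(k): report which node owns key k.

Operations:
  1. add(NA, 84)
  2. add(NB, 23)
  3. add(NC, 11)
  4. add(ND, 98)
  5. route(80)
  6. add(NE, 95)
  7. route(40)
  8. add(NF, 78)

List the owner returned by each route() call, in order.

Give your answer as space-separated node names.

Op 1: add NA@84 -> ring=[84:NA]
Op 2: add NB@23 -> ring=[23:NB,84:NA]
Op 3: add NC@11 -> ring=[11:NC,23:NB,84:NA]
Op 4: add ND@98 -> ring=[11:NC,23:NB,84:NA,98:ND]
Op 5: route key 80: smallest pos >= 80 is 84 -> NA
Op 6: add NE@95 -> ring=[11:NC,23:NB,84:NA,95:NE,98:ND]
Op 7: route key 40: smallest pos >= 40 is 84 -> NA
Op 8: add NF@78 -> ring=[11:NC,23:NB,78:NF,84:NA,95:NE,98:ND]

Answer: NA NA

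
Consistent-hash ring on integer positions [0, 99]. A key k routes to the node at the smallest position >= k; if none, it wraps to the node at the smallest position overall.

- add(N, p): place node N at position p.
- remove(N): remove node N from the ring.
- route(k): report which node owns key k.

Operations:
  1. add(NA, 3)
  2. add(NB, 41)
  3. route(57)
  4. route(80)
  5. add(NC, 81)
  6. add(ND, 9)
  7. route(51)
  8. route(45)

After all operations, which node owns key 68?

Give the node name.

Answer: NC

Derivation:
Op 1: add NA@3 -> ring=[3:NA]
Op 2: add NB@41 -> ring=[3:NA,41:NB]
Op 3: route key 57: none >= 57, wrap to smallest pos 3 -> NA
Op 4: route key 80: none >= 80, wrap to smallest pos 3 -> NA
Op 5: add NC@81 -> ring=[3:NA,41:NB,81:NC]
Op 6: add ND@9 -> ring=[3:NA,9:ND,41:NB,81:NC]
Op 7: route key 51: smallest pos >= 51 is 81 -> NC
Op 8: route key 45: smallest pos >= 45 is 81 -> NC
Final route key 68: smallest pos >= 68 is 81 -> NC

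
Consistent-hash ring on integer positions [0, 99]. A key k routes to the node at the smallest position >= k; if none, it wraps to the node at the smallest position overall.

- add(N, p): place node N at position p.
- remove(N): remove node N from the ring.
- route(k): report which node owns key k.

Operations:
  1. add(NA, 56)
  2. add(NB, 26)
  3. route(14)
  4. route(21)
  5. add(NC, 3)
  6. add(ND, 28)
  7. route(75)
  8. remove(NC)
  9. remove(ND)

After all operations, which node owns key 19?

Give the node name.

Op 1: add NA@56 -> ring=[56:NA]
Op 2: add NB@26 -> ring=[26:NB,56:NA]
Op 3: route key 14: smallest pos >= 14 is 26 -> NB
Op 4: route key 21: smallest pos >= 21 is 26 -> NB
Op 5: add NC@3 -> ring=[3:NC,26:NB,56:NA]
Op 6: add ND@28 -> ring=[3:NC,26:NB,28:ND,56:NA]
Op 7: route key 75: none >= 75, wrap to smallest pos 3 -> NC
Op 8: remove NC -> ring=[26:NB,28:ND,56:NA]
Op 9: remove ND -> ring=[26:NB,56:NA]
Final route key 19: smallest pos >= 19 is 26 -> NB

Answer: NB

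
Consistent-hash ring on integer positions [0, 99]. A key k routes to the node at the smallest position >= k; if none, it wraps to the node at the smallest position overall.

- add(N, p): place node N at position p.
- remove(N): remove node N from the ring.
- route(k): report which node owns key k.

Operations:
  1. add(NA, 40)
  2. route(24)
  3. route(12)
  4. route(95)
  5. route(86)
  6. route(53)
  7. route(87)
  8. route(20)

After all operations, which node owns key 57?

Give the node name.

Answer: NA

Derivation:
Op 1: add NA@40 -> ring=[40:NA]
Op 2: route key 24: smallest pos >= 24 is 40 -> NA
Op 3: route key 12: smallest pos >= 12 is 40 -> NA
Op 4: route key 95: none >= 95, wrap to smallest pos 40 -> NA
Op 5: route key 86: none >= 86, wrap to smallest pos 40 -> NA
Op 6: route key 53: none >= 53, wrap to smallest pos 40 -> NA
Op 7: route key 87: none >= 87, wrap to smallest pos 40 -> NA
Op 8: route key 20: smallest pos >= 20 is 40 -> NA
Final route key 57: none >= 57, wrap to smallest pos 40 -> NA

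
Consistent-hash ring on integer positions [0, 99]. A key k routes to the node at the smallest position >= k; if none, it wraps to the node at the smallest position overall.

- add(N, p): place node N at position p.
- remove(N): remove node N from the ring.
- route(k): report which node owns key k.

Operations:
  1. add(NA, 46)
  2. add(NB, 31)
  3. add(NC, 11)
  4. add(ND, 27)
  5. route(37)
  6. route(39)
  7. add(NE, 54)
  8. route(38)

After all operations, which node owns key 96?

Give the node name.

Answer: NC

Derivation:
Op 1: add NA@46 -> ring=[46:NA]
Op 2: add NB@31 -> ring=[31:NB,46:NA]
Op 3: add NC@11 -> ring=[11:NC,31:NB,46:NA]
Op 4: add ND@27 -> ring=[11:NC,27:ND,31:NB,46:NA]
Op 5: route key 37: smallest pos >= 37 is 46 -> NA
Op 6: route key 39: smallest pos >= 39 is 46 -> NA
Op 7: add NE@54 -> ring=[11:NC,27:ND,31:NB,46:NA,54:NE]
Op 8: route key 38: smallest pos >= 38 is 46 -> NA
Final route key 96: none >= 96, wrap to smallest pos 11 -> NC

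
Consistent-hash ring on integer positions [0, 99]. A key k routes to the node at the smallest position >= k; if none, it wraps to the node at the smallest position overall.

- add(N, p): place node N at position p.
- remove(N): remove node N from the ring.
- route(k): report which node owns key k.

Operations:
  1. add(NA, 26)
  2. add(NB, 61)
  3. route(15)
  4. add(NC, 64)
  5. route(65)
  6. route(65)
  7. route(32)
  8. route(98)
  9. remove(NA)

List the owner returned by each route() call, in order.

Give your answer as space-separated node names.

Answer: NA NA NA NB NA

Derivation:
Op 1: add NA@26 -> ring=[26:NA]
Op 2: add NB@61 -> ring=[26:NA,61:NB]
Op 3: route key 15: smallest pos >= 15 is 26 -> NA
Op 4: add NC@64 -> ring=[26:NA,61:NB,64:NC]
Op 5: route key 65: none >= 65, wrap to smallest pos 26 -> NA
Op 6: route key 65: none >= 65, wrap to smallest pos 26 -> NA
Op 7: route key 32: smallest pos >= 32 is 61 -> NB
Op 8: route key 98: none >= 98, wrap to smallest pos 26 -> NA
Op 9: remove NA -> ring=[61:NB,64:NC]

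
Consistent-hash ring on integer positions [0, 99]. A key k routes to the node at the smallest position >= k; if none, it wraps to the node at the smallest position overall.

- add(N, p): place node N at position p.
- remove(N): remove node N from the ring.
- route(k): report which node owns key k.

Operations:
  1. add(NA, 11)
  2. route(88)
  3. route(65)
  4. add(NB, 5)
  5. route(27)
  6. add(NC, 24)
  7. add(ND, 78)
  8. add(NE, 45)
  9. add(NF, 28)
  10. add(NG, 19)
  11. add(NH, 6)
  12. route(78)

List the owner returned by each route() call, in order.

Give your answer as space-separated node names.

Answer: NA NA NB ND

Derivation:
Op 1: add NA@11 -> ring=[11:NA]
Op 2: route key 88: none >= 88, wrap to smallest pos 11 -> NA
Op 3: route key 65: none >= 65, wrap to smallest pos 11 -> NA
Op 4: add NB@5 -> ring=[5:NB,11:NA]
Op 5: route key 27: none >= 27, wrap to smallest pos 5 -> NB
Op 6: add NC@24 -> ring=[5:NB,11:NA,24:NC]
Op 7: add ND@78 -> ring=[5:NB,11:NA,24:NC,78:ND]
Op 8: add NE@45 -> ring=[5:NB,11:NA,24:NC,45:NE,78:ND]
Op 9: add NF@28 -> ring=[5:NB,11:NA,24:NC,28:NF,45:NE,78:ND]
Op 10: add NG@19 -> ring=[5:NB,11:NA,19:NG,24:NC,28:NF,45:NE,78:ND]
Op 11: add NH@6 -> ring=[5:NB,6:NH,11:NA,19:NG,24:NC,28:NF,45:NE,78:ND]
Op 12: route key 78: smallest pos >= 78 is 78 -> ND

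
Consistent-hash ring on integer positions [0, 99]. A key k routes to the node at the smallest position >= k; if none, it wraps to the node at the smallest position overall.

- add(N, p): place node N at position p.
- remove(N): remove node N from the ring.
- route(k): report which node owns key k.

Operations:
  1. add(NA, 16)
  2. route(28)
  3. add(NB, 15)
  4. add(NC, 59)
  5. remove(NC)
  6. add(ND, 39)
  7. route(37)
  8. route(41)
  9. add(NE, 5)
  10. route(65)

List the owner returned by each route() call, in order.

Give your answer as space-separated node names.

Op 1: add NA@16 -> ring=[16:NA]
Op 2: route key 28: none >= 28, wrap to smallest pos 16 -> NA
Op 3: add NB@15 -> ring=[15:NB,16:NA]
Op 4: add NC@59 -> ring=[15:NB,16:NA,59:NC]
Op 5: remove NC -> ring=[15:NB,16:NA]
Op 6: add ND@39 -> ring=[15:NB,16:NA,39:ND]
Op 7: route key 37: smallest pos >= 37 is 39 -> ND
Op 8: route key 41: none >= 41, wrap to smallest pos 15 -> NB
Op 9: add NE@5 -> ring=[5:NE,15:NB,16:NA,39:ND]
Op 10: route key 65: none >= 65, wrap to smallest pos 5 -> NE

Answer: NA ND NB NE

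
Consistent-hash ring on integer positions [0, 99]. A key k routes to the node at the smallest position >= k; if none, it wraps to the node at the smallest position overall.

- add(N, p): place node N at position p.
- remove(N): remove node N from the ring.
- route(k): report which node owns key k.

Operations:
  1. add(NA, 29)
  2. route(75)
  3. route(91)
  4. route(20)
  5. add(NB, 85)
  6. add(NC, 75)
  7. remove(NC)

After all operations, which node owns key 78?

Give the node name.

Op 1: add NA@29 -> ring=[29:NA]
Op 2: route key 75: none >= 75, wrap to smallest pos 29 -> NA
Op 3: route key 91: none >= 91, wrap to smallest pos 29 -> NA
Op 4: route key 20: smallest pos >= 20 is 29 -> NA
Op 5: add NB@85 -> ring=[29:NA,85:NB]
Op 6: add NC@75 -> ring=[29:NA,75:NC,85:NB]
Op 7: remove NC -> ring=[29:NA,85:NB]
Final route key 78: smallest pos >= 78 is 85 -> NB

Answer: NB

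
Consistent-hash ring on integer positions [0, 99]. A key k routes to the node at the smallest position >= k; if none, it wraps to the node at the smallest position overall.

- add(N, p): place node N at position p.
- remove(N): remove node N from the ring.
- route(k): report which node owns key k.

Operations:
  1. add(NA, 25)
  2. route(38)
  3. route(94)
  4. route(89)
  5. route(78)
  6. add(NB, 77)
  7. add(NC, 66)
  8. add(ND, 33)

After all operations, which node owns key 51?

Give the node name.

Answer: NC

Derivation:
Op 1: add NA@25 -> ring=[25:NA]
Op 2: route key 38: none >= 38, wrap to smallest pos 25 -> NA
Op 3: route key 94: none >= 94, wrap to smallest pos 25 -> NA
Op 4: route key 89: none >= 89, wrap to smallest pos 25 -> NA
Op 5: route key 78: none >= 78, wrap to smallest pos 25 -> NA
Op 6: add NB@77 -> ring=[25:NA,77:NB]
Op 7: add NC@66 -> ring=[25:NA,66:NC,77:NB]
Op 8: add ND@33 -> ring=[25:NA,33:ND,66:NC,77:NB]
Final route key 51: smallest pos >= 51 is 66 -> NC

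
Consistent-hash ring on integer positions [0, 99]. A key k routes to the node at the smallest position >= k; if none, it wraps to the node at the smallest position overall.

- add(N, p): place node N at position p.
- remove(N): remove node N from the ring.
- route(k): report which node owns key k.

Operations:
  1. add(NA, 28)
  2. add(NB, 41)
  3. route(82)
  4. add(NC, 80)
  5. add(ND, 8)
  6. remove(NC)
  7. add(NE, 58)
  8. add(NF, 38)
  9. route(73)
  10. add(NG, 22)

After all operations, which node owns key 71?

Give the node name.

Answer: ND

Derivation:
Op 1: add NA@28 -> ring=[28:NA]
Op 2: add NB@41 -> ring=[28:NA,41:NB]
Op 3: route key 82: none >= 82, wrap to smallest pos 28 -> NA
Op 4: add NC@80 -> ring=[28:NA,41:NB,80:NC]
Op 5: add ND@8 -> ring=[8:ND,28:NA,41:NB,80:NC]
Op 6: remove NC -> ring=[8:ND,28:NA,41:NB]
Op 7: add NE@58 -> ring=[8:ND,28:NA,41:NB,58:NE]
Op 8: add NF@38 -> ring=[8:ND,28:NA,38:NF,41:NB,58:NE]
Op 9: route key 73: none >= 73, wrap to smallest pos 8 -> ND
Op 10: add NG@22 -> ring=[8:ND,22:NG,28:NA,38:NF,41:NB,58:NE]
Final route key 71: none >= 71, wrap to smallest pos 8 -> ND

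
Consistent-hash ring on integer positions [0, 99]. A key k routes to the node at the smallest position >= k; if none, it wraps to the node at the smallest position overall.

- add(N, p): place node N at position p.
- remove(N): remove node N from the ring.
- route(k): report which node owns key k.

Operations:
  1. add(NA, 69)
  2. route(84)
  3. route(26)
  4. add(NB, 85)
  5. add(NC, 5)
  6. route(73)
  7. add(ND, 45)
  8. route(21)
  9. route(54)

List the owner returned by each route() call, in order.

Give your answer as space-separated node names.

Op 1: add NA@69 -> ring=[69:NA]
Op 2: route key 84: none >= 84, wrap to smallest pos 69 -> NA
Op 3: route key 26: smallest pos >= 26 is 69 -> NA
Op 4: add NB@85 -> ring=[69:NA,85:NB]
Op 5: add NC@5 -> ring=[5:NC,69:NA,85:NB]
Op 6: route key 73: smallest pos >= 73 is 85 -> NB
Op 7: add ND@45 -> ring=[5:NC,45:ND,69:NA,85:NB]
Op 8: route key 21: smallest pos >= 21 is 45 -> ND
Op 9: route key 54: smallest pos >= 54 is 69 -> NA

Answer: NA NA NB ND NA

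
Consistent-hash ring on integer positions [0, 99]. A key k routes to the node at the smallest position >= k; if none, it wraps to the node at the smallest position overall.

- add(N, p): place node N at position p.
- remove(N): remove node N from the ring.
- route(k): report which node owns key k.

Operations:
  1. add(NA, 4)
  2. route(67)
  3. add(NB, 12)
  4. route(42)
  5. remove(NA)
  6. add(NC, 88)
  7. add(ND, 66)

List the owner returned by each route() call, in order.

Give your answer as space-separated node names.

Op 1: add NA@4 -> ring=[4:NA]
Op 2: route key 67: none >= 67, wrap to smallest pos 4 -> NA
Op 3: add NB@12 -> ring=[4:NA,12:NB]
Op 4: route key 42: none >= 42, wrap to smallest pos 4 -> NA
Op 5: remove NA -> ring=[12:NB]
Op 6: add NC@88 -> ring=[12:NB,88:NC]
Op 7: add ND@66 -> ring=[12:NB,66:ND,88:NC]

Answer: NA NA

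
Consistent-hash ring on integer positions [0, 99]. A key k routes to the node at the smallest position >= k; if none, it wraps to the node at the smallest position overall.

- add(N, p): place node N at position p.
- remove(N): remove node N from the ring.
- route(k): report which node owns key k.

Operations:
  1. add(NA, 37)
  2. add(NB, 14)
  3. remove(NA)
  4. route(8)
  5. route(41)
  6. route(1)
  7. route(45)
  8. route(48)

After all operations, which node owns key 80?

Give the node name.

Answer: NB

Derivation:
Op 1: add NA@37 -> ring=[37:NA]
Op 2: add NB@14 -> ring=[14:NB,37:NA]
Op 3: remove NA -> ring=[14:NB]
Op 4: route key 8: smallest pos >= 8 is 14 -> NB
Op 5: route key 41: none >= 41, wrap to smallest pos 14 -> NB
Op 6: route key 1: smallest pos >= 1 is 14 -> NB
Op 7: route key 45: none >= 45, wrap to smallest pos 14 -> NB
Op 8: route key 48: none >= 48, wrap to smallest pos 14 -> NB
Final route key 80: none >= 80, wrap to smallest pos 14 -> NB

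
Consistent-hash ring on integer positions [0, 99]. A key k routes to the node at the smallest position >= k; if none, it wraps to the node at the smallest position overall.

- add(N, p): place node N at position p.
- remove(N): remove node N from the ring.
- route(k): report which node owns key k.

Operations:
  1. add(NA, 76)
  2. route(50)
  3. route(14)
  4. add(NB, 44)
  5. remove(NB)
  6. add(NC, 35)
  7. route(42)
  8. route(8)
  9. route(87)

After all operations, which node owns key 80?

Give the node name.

Answer: NC

Derivation:
Op 1: add NA@76 -> ring=[76:NA]
Op 2: route key 50: smallest pos >= 50 is 76 -> NA
Op 3: route key 14: smallest pos >= 14 is 76 -> NA
Op 4: add NB@44 -> ring=[44:NB,76:NA]
Op 5: remove NB -> ring=[76:NA]
Op 6: add NC@35 -> ring=[35:NC,76:NA]
Op 7: route key 42: smallest pos >= 42 is 76 -> NA
Op 8: route key 8: smallest pos >= 8 is 35 -> NC
Op 9: route key 87: none >= 87, wrap to smallest pos 35 -> NC
Final route key 80: none >= 80, wrap to smallest pos 35 -> NC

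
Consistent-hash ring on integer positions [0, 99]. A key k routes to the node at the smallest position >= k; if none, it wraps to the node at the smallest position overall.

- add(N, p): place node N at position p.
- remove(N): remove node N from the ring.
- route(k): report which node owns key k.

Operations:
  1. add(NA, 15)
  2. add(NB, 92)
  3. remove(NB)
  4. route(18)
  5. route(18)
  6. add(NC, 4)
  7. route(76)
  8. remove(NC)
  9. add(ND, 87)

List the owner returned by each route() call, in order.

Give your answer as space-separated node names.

Answer: NA NA NC

Derivation:
Op 1: add NA@15 -> ring=[15:NA]
Op 2: add NB@92 -> ring=[15:NA,92:NB]
Op 3: remove NB -> ring=[15:NA]
Op 4: route key 18: none >= 18, wrap to smallest pos 15 -> NA
Op 5: route key 18: none >= 18, wrap to smallest pos 15 -> NA
Op 6: add NC@4 -> ring=[4:NC,15:NA]
Op 7: route key 76: none >= 76, wrap to smallest pos 4 -> NC
Op 8: remove NC -> ring=[15:NA]
Op 9: add ND@87 -> ring=[15:NA,87:ND]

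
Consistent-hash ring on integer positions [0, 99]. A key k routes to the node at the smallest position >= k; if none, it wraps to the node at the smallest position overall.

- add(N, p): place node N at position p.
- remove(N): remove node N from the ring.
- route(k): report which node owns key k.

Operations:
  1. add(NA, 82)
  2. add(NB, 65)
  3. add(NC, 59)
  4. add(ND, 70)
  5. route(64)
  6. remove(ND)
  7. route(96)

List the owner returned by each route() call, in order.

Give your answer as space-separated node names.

Op 1: add NA@82 -> ring=[82:NA]
Op 2: add NB@65 -> ring=[65:NB,82:NA]
Op 3: add NC@59 -> ring=[59:NC,65:NB,82:NA]
Op 4: add ND@70 -> ring=[59:NC,65:NB,70:ND,82:NA]
Op 5: route key 64: smallest pos >= 64 is 65 -> NB
Op 6: remove ND -> ring=[59:NC,65:NB,82:NA]
Op 7: route key 96: none >= 96, wrap to smallest pos 59 -> NC

Answer: NB NC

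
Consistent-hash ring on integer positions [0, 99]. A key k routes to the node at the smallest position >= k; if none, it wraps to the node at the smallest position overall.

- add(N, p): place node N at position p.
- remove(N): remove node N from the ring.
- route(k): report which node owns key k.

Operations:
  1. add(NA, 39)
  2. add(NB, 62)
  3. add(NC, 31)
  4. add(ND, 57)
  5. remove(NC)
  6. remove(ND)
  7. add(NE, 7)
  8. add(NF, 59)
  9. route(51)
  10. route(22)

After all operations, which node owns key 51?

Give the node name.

Answer: NF

Derivation:
Op 1: add NA@39 -> ring=[39:NA]
Op 2: add NB@62 -> ring=[39:NA,62:NB]
Op 3: add NC@31 -> ring=[31:NC,39:NA,62:NB]
Op 4: add ND@57 -> ring=[31:NC,39:NA,57:ND,62:NB]
Op 5: remove NC -> ring=[39:NA,57:ND,62:NB]
Op 6: remove ND -> ring=[39:NA,62:NB]
Op 7: add NE@7 -> ring=[7:NE,39:NA,62:NB]
Op 8: add NF@59 -> ring=[7:NE,39:NA,59:NF,62:NB]
Op 9: route key 51: smallest pos >= 51 is 59 -> NF
Op 10: route key 22: smallest pos >= 22 is 39 -> NA
Final route key 51: smallest pos >= 51 is 59 -> NF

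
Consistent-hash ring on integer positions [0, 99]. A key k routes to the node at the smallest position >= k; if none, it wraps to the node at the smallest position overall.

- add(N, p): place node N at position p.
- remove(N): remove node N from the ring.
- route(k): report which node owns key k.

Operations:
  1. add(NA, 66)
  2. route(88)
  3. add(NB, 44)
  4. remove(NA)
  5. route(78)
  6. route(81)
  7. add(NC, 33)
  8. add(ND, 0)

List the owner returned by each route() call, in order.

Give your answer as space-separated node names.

Op 1: add NA@66 -> ring=[66:NA]
Op 2: route key 88: none >= 88, wrap to smallest pos 66 -> NA
Op 3: add NB@44 -> ring=[44:NB,66:NA]
Op 4: remove NA -> ring=[44:NB]
Op 5: route key 78: none >= 78, wrap to smallest pos 44 -> NB
Op 6: route key 81: none >= 81, wrap to smallest pos 44 -> NB
Op 7: add NC@33 -> ring=[33:NC,44:NB]
Op 8: add ND@0 -> ring=[0:ND,33:NC,44:NB]

Answer: NA NB NB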